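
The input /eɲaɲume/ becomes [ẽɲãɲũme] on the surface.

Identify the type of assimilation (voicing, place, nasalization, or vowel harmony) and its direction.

nasalization, regressive

/e/→[ẽ] /a/→[ã] /u/→[ũ].
Each target copies a feature from the following segment, so the direction is regressive.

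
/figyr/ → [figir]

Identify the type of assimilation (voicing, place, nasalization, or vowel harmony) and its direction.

vowel harmony, progressive

/y/→[i].
Vowels agree with the first vowel, so the harmony is progressive.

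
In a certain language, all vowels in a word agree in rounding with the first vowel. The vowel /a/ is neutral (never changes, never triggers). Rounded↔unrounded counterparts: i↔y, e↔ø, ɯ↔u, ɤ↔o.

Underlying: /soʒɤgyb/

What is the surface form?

/ɤ/ harmonizes with /o/ ([+round]) → [o]

[soʒogyb]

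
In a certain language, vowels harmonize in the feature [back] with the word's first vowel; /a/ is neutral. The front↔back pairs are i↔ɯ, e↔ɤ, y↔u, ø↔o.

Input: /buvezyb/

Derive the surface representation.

/e/ harmonizes with /u/ ([+back]) → [ɤ]
/y/ harmonizes with /u/ ([+back]) → [u]

[buvɤzub]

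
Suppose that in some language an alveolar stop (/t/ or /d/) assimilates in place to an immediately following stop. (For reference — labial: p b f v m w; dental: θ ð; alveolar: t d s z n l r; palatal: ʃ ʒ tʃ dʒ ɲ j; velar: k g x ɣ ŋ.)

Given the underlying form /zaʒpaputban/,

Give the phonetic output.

[zaʒpapupban]

/t/ before /b/ (labial) → [p]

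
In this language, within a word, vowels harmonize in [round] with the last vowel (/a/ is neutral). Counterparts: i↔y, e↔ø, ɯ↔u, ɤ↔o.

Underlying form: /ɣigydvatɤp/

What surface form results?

/y/ harmonizes with /ɤ/ ([-round]) → [i]

[ɣigidvatɤp]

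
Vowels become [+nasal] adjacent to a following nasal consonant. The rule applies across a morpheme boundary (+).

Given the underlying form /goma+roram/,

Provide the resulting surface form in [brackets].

[gõma+rorãm]

/o/ before nasal /m/ → [õ]
/a/ before nasal /m/ → [ã]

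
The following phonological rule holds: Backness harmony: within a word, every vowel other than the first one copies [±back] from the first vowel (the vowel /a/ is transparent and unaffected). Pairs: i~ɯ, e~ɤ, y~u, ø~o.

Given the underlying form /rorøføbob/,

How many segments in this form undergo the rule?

2

/ø/ harmonizes with /o/ ([+back]) → [o]
/ø/ harmonizes with /o/ ([+back]) → [o]
2 segments change.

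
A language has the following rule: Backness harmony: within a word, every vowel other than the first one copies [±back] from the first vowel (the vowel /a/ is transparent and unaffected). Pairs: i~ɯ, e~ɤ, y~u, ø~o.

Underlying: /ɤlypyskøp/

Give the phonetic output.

/y/ harmonizes with /ɤ/ ([+back]) → [u]
/y/ harmonizes with /ɤ/ ([+back]) → [u]
/ø/ harmonizes with /ɤ/ ([+back]) → [o]

[ɤlupuskop]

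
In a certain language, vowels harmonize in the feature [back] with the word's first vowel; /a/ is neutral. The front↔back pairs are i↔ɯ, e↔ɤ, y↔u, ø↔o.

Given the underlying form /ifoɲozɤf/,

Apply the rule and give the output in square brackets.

/o/ harmonizes with /i/ ([-back]) → [ø]
/o/ harmonizes with /i/ ([-back]) → [ø]
/ɤ/ harmonizes with /i/ ([-back]) → [e]

[iføɲøzef]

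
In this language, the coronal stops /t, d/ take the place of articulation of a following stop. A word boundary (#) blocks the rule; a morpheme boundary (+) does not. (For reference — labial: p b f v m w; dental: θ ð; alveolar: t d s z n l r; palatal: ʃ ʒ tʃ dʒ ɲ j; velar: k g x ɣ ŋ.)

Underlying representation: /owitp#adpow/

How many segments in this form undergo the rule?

/t/ before /p/ (labial) → [p]
/d/ before /p/ (labial) → [b]
2 segments change.

2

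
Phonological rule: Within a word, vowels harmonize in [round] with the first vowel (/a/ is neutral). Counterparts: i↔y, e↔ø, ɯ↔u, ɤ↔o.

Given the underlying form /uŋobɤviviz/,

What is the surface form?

/ɤ/ harmonizes with /u/ ([+round]) → [o]
/i/ harmonizes with /u/ ([+round]) → [y]
/i/ harmonizes with /u/ ([+round]) → [y]

[uŋobovyvyz]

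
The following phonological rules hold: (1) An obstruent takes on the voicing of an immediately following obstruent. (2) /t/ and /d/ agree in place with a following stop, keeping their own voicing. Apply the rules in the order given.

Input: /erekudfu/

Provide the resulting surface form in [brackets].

[erekutfu]

Rule 1: /d/ before /f/ (voiceless) → [t]
After rule 1: erekutfu
Rule 2: no segment meets the rule's conditions; no change.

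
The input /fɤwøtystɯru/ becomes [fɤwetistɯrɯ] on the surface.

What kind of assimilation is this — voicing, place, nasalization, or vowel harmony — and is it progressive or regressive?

vowel harmony, progressive

/ø/→[e] /y/→[i] /u/→[ɯ].
Vowels agree with the first vowel, so the harmony is progressive.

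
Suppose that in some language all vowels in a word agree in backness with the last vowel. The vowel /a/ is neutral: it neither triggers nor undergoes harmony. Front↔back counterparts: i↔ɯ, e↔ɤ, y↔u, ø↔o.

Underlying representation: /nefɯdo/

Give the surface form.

[nɤfɯdo]

/e/ harmonizes with /o/ ([+back]) → [ɤ]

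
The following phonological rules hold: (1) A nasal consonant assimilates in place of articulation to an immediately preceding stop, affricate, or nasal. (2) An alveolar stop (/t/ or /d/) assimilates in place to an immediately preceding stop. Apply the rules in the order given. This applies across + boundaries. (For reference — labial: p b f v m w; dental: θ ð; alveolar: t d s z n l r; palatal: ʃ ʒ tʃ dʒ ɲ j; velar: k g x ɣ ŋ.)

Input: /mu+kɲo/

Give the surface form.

Rule 1: /ɲ/ after /k/ (velar) → [ŋ]
After rule 1: mu+kŋo
Rule 2: no segment meets the rule's conditions; no change.

[mu+kŋo]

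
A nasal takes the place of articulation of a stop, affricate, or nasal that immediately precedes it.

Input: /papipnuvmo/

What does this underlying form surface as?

[papipmuvmo]

/n/ after /p/ (labial) → [m]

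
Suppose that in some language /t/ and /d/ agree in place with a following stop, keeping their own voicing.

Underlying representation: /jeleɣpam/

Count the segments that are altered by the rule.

0

No segment meets the rule's conditions.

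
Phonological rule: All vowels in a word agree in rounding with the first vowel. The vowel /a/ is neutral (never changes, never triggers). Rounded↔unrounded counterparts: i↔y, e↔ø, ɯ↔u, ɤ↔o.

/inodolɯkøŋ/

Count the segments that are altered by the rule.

3

/o/ harmonizes with /i/ ([-round]) → [ɤ]
/o/ harmonizes with /i/ ([-round]) → [ɤ]
/ø/ harmonizes with /i/ ([-round]) → [e]
3 segments change.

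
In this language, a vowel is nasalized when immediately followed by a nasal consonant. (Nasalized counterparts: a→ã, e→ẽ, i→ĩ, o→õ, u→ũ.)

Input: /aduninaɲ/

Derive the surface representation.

/u/ before nasal /n/ → [ũ]
/i/ before nasal /n/ → [ĩ]
/a/ before nasal /ɲ/ → [ã]

[adũnĩnãɲ]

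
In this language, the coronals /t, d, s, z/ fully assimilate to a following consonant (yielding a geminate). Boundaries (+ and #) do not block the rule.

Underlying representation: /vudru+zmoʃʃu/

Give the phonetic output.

[vurru+mmoʃʃu]

/d/ before /r/ → [r] (total assimilation)
/z/ before /m/ → [m] (total assimilation)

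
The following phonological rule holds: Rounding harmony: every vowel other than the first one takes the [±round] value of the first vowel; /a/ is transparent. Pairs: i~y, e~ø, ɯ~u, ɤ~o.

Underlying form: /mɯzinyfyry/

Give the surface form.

[mɯzinifiri]

/y/ harmonizes with /ɯ/ ([-round]) → [i]
/y/ harmonizes with /ɯ/ ([-round]) → [i]
/y/ harmonizes with /ɯ/ ([-round]) → [i]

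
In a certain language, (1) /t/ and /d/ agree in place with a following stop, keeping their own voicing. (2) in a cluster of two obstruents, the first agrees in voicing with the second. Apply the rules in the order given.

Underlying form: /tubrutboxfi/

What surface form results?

[tubrubboxfi]

Rule 1: /t/ before /b/ (labial) → [p]
After rule 1: tubrupboxfi
Rule 2: /p/ before /b/ (voiced) → [b]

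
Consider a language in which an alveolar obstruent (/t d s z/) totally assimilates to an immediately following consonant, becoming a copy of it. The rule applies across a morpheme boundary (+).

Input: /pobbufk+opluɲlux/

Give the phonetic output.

[pobbufk+opluɲlux]

no segment meets the rule's conditions; no change.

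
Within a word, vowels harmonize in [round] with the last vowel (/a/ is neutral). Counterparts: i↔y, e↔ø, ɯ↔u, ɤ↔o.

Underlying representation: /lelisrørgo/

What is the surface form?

[lølysrørgo]

/e/ harmonizes with /o/ ([+round]) → [ø]
/i/ harmonizes with /o/ ([+round]) → [y]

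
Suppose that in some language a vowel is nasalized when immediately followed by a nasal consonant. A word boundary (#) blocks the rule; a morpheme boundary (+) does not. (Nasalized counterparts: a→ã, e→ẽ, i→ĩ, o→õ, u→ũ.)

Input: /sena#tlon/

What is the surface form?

[sẽna#tlõn]

/e/ before nasal /n/ → [ẽ]
/o/ before nasal /n/ → [õ]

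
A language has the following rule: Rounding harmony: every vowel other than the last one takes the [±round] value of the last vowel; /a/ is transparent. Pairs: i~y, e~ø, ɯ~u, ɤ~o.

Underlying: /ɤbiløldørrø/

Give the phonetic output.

/ɤ/ harmonizes with /ø/ ([+round]) → [o]
/i/ harmonizes with /ø/ ([+round]) → [y]

[obyløldørrø]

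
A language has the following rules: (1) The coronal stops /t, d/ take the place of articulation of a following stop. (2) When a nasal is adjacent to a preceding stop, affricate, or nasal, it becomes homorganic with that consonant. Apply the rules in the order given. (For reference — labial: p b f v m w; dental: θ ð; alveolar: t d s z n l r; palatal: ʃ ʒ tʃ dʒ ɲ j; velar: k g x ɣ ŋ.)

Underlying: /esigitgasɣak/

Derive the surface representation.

Rule 1: /t/ before /g/ (velar) → [k]
After rule 1: esigikgasɣak
Rule 2: no segment meets the rule's conditions; no change.

[esigikgasɣak]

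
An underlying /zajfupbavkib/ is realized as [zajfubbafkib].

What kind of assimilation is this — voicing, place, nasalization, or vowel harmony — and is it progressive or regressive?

/p/→[b] /v/→[f].
Each target copies a feature from the following segment, so the direction is regressive.

voicing assimilation, regressive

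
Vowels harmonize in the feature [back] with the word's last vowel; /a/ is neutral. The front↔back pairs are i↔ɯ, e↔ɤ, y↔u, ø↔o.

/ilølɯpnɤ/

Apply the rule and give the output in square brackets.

[ɯlolɯpnɤ]

/i/ harmonizes with /ɤ/ ([+back]) → [ɯ]
/ø/ harmonizes with /ɤ/ ([+back]) → [o]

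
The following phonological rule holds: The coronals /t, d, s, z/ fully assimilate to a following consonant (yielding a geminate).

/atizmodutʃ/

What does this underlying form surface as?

/z/ before /m/ → [m] (total assimilation)

[atimmodutʃ]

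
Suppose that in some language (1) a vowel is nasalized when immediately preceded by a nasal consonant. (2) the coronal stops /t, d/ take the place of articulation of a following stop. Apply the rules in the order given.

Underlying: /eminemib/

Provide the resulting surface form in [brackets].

[emĩnẽmĩb]

Rule 1: /i/ after nasal /m/ → [ĩ]
Rule 1: /e/ after nasal /n/ → [ẽ]
Rule 1: /i/ after nasal /m/ → [ĩ]
After rule 1: emĩnẽmĩb
Rule 2: no segment meets the rule's conditions; no change.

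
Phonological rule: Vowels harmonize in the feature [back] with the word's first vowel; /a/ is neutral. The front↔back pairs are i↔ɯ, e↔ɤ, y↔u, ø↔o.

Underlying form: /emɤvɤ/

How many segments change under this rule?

2

/ɤ/ harmonizes with /e/ ([-back]) → [e]
/ɤ/ harmonizes with /e/ ([-back]) → [e]
2 segments change.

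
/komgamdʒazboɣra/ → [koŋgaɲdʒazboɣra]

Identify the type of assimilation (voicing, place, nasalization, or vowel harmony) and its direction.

/m/→[ŋ] /m/→[ɲ].
Each target copies a feature from the following segment, so the direction is regressive.

place assimilation, regressive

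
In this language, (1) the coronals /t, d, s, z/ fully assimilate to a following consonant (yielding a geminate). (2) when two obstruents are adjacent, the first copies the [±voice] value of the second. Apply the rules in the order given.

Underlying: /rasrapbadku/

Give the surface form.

Rule 1: /s/ before /r/ → [r] (total assimilation)
Rule 1: /d/ before /k/ → [k] (total assimilation)
After rule 1: rarrapbakku
Rule 2: /p/ before /b/ (voiced) → [b]

[rarrabbakku]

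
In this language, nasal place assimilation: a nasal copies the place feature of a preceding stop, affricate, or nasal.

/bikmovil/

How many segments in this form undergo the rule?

1

/m/ after /k/ (velar) → [ŋ]
1 segment changes.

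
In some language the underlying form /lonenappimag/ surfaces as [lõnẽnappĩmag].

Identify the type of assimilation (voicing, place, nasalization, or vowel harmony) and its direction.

/o/→[õ] /e/→[ẽ] /i/→[ĩ].
Each target copies a feature from the following segment, so the direction is regressive.

nasalization, regressive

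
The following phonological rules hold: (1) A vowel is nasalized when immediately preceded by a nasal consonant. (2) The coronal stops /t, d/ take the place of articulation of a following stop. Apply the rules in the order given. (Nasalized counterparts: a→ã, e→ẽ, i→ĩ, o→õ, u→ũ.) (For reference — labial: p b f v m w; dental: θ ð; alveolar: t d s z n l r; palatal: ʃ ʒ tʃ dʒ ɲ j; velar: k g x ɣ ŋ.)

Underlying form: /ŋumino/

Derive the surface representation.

Rule 1: /u/ after nasal /ŋ/ → [ũ]
Rule 1: /i/ after nasal /m/ → [ĩ]
Rule 1: /o/ after nasal /n/ → [õ]
After rule 1: ŋũmĩnõ
Rule 2: no segment meets the rule's conditions; no change.

[ŋũmĩnõ]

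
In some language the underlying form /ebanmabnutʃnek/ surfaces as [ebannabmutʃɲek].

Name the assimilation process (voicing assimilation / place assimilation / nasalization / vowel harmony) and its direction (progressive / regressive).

place assimilation, progressive

/m/→[n] /n/→[m] /n/→[ɲ].
Each target copies a feature from the preceding segment, so the direction is progressive.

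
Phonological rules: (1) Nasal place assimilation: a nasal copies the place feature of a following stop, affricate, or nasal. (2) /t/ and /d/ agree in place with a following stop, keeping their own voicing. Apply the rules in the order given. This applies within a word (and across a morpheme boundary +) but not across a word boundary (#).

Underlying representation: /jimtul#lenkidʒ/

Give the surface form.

Rule 1: /m/ before /t/ (alveolar) → [n]
Rule 1: /n/ before /k/ (velar) → [ŋ]
After rule 1: jintul#leŋkidʒ
Rule 2: no segment meets the rule's conditions; no change.

[jintul#leŋkidʒ]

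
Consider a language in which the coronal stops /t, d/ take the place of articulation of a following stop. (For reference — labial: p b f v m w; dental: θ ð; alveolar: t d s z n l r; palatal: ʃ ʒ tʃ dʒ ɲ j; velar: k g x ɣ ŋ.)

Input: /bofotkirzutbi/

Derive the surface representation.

[bofokkirzupbi]

/t/ before /k/ (velar) → [k]
/t/ before /b/ (labial) → [p]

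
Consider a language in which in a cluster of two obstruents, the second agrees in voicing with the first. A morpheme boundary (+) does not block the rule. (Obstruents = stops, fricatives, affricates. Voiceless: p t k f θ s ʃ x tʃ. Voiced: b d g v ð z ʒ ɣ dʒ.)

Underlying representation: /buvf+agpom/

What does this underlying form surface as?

[buvv+agbom]

/f/ after /v/ (voiced) → [v]
/p/ after /g/ (voiced) → [b]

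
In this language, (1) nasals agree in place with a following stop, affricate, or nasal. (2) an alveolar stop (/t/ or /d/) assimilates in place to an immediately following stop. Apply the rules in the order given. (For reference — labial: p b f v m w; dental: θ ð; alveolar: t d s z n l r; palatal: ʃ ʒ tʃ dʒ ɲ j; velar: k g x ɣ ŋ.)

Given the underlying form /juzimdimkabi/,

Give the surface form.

Rule 1: /m/ before /d/ (alveolar) → [n]
Rule 1: /m/ before /k/ (velar) → [ŋ]
After rule 1: juzindiŋkabi
Rule 2: no segment meets the rule's conditions; no change.

[juzindiŋkabi]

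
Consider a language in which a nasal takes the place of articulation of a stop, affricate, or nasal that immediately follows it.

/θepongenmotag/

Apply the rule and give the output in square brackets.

/n/ before /g/ (velar) → [ŋ]
/n/ before /m/ (labial) → [m]

[θepoŋgemmotag]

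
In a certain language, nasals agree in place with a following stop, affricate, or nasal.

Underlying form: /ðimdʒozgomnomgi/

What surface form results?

/m/ before /dʒ/ (palatal) → [ɲ]
/m/ before /n/ (alveolar) → [n]
/m/ before /g/ (velar) → [ŋ]

[ðiɲdʒozgonnoŋgi]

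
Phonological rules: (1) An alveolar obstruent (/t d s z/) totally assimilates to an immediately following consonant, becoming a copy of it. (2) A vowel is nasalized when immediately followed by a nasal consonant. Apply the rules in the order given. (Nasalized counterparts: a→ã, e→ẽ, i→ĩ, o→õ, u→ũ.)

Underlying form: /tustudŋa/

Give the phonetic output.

[tuttũŋŋa]

Rule 1: /s/ before /t/ → [t] (total assimilation)
Rule 1: /d/ before /ŋ/ → [ŋ] (total assimilation)
After rule 1: tuttuŋŋa
Rule 2: /u/ before nasal /ŋ/ → [ũ]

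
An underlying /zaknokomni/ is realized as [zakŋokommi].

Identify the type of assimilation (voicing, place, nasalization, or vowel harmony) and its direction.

/n/→[ŋ] /n/→[m].
Each target copies a feature from the preceding segment, so the direction is progressive.

place assimilation, progressive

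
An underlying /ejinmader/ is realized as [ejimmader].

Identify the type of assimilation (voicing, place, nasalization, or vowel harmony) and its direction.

place assimilation, regressive

/n/→[m].
Each target copies a feature from the following segment, so the direction is regressive.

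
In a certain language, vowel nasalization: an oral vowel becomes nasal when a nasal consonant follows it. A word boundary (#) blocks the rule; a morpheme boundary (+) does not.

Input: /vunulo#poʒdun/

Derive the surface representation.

/u/ before nasal /n/ → [ũ]
/u/ before nasal /n/ → [ũ]

[vũnulo#poʒdũn]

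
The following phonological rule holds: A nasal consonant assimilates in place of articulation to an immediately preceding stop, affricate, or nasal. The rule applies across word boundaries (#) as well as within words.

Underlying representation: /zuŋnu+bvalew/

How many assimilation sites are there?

1

/n/ after /ŋ/ (velar) → [ŋ]
1 segment changes.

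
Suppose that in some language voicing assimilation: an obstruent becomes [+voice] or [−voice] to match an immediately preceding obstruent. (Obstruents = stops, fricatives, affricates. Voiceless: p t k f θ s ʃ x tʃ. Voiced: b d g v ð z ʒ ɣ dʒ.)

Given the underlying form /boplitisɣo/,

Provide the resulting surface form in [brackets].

[boplitisxo]

/ɣ/ after /s/ (voiceless) → [x]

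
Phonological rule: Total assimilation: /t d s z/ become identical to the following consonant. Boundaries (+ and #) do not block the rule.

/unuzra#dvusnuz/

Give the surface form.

/z/ before /r/ → [r] (total assimilation)
/d/ before /v/ → [v] (total assimilation)
/s/ before /n/ → [n] (total assimilation)

[unurra#vvunnuz]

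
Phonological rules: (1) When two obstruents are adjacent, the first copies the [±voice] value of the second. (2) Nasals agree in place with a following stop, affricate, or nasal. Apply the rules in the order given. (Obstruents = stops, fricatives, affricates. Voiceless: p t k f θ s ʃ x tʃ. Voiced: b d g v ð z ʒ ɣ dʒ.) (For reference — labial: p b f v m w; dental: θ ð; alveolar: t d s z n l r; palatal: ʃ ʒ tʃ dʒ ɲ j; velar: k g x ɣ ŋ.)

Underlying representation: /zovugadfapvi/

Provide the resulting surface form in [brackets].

Rule 1: /d/ before /f/ (voiceless) → [t]
Rule 1: /p/ before /v/ (voiced) → [b]
After rule 1: zovugatfabvi
Rule 2: no segment meets the rule's conditions; no change.

[zovugatfabvi]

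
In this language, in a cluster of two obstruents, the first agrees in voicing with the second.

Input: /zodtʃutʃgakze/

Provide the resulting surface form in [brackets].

/d/ before /tʃ/ (voiceless) → [t]
/tʃ/ before /g/ (voiced) → [dʒ]
/k/ before /z/ (voiced) → [g]

[zottʃudʒgagze]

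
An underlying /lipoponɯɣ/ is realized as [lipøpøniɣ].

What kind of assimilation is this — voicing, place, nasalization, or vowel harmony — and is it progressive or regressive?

vowel harmony, progressive

/o/→[ø] /o/→[ø] /ɯ/→[i].
Vowels agree with the first vowel, so the harmony is progressive.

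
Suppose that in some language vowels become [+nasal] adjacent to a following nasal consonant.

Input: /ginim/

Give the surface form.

[gĩnĩm]

/i/ before nasal /n/ → [ĩ]
/i/ before nasal /m/ → [ĩ]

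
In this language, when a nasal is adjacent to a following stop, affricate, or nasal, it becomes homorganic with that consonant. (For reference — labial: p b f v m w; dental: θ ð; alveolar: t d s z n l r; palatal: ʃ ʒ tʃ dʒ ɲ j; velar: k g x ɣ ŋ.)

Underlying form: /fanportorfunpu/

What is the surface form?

[famportorfumpu]

/n/ before /p/ (labial) → [m]
/n/ before /p/ (labial) → [m]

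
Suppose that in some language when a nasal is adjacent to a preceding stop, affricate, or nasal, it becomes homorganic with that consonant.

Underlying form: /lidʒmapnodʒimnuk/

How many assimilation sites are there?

3

/m/ after /dʒ/ (palatal) → [ɲ]
/n/ after /p/ (labial) → [m]
/n/ after /m/ (labial) → [m]
3 segments change.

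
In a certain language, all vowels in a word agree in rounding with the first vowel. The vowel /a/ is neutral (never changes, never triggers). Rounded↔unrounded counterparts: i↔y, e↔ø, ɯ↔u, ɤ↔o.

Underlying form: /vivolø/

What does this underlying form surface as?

/o/ harmonizes with /i/ ([-round]) → [ɤ]
/ø/ harmonizes with /i/ ([-round]) → [e]

[vivɤle]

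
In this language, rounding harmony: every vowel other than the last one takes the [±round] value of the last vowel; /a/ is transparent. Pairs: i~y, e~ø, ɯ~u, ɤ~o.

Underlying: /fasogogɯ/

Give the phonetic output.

[fasɤgɤgɯ]

/o/ harmonizes with /ɯ/ ([-round]) → [ɤ]
/o/ harmonizes with /ɯ/ ([-round]) → [ɤ]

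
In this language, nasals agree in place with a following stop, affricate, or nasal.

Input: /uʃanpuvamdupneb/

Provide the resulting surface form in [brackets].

/n/ before /p/ (labial) → [m]
/m/ before /d/ (alveolar) → [n]

[uʃampuvandupneb]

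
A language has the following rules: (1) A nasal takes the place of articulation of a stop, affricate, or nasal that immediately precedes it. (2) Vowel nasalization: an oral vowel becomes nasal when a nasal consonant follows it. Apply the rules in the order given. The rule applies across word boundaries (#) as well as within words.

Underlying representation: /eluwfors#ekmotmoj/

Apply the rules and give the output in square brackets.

Rule 1: /m/ after /k/ (velar) → [ŋ]
Rule 1: /m/ after /t/ (alveolar) → [n]
After rule 1: eluwfors#ekŋotnoj
Rule 2: no segment meets the rule's conditions; no change.

[eluwfors#ekŋotnoj]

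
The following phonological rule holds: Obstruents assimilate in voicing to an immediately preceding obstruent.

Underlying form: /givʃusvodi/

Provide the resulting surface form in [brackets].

/ʃ/ after /v/ (voiced) → [ʒ]
/v/ after /s/ (voiceless) → [f]

[givʒusfodi]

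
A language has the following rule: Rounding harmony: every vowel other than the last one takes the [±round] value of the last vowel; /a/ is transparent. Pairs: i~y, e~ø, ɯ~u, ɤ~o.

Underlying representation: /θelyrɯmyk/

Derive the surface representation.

/e/ harmonizes with /y/ ([+round]) → [ø]
/ɯ/ harmonizes with /y/ ([+round]) → [u]

[θølyrumyk]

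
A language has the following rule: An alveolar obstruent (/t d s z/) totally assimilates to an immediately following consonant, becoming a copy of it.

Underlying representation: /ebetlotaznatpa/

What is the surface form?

[ebellotannappa]

/t/ before /l/ → [l] (total assimilation)
/z/ before /n/ → [n] (total assimilation)
/t/ before /p/ → [p] (total assimilation)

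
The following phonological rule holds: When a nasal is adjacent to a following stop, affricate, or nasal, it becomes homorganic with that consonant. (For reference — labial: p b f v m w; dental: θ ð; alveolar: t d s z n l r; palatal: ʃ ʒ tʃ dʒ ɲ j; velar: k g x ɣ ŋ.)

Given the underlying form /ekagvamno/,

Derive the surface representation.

/m/ before /n/ (alveolar) → [n]

[ekagvanno]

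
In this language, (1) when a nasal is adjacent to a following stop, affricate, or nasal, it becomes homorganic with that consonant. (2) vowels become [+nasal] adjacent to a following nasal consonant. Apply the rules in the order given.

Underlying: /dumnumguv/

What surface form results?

Rule 1: /m/ before /n/ (alveolar) → [n]
Rule 1: /m/ before /g/ (velar) → [ŋ]
After rule 1: dunnuŋguv
Rule 2: /u/ before nasal /n/ → [ũ]
Rule 2: /u/ before nasal /ŋ/ → [ũ]

[dũnnũŋguv]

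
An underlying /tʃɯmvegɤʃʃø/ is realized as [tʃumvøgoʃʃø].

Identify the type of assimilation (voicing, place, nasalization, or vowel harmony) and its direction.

vowel harmony, regressive

/ɯ/→[u] /e/→[ø] /ɤ/→[o].
Vowels agree with the last vowel, so the harmony is regressive.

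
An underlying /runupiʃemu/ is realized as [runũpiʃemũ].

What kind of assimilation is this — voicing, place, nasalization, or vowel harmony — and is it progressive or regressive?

/u/→[ũ] /u/→[ũ].
Each target copies a feature from the preceding segment, so the direction is progressive.

nasalization, progressive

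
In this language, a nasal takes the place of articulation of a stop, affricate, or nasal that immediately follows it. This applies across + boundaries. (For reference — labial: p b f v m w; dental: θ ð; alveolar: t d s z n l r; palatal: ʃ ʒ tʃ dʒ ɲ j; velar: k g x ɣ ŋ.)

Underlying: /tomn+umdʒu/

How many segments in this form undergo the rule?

2

/m/ before /n/ (alveolar) → [n]
/m/ before /dʒ/ (palatal) → [ɲ]
2 segments change.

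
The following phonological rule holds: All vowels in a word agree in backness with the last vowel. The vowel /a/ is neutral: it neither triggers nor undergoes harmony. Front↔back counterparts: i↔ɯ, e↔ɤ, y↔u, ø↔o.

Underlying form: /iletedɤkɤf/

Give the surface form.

[ɯlɤtɤdɤkɤf]

/i/ harmonizes with /ɤ/ ([+back]) → [ɯ]
/e/ harmonizes with /ɤ/ ([+back]) → [ɤ]
/e/ harmonizes with /ɤ/ ([+back]) → [ɤ]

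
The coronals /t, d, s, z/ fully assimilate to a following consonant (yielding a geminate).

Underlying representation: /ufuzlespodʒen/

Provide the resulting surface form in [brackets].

[ufulleppodʒen]

/z/ before /l/ → [l] (total assimilation)
/s/ before /p/ → [p] (total assimilation)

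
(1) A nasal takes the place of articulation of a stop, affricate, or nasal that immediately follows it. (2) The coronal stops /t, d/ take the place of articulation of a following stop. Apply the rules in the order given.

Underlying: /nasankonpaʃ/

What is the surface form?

Rule 1: /n/ before /k/ (velar) → [ŋ]
Rule 1: /n/ before /p/ (labial) → [m]
After rule 1: nasaŋkompaʃ
Rule 2: no segment meets the rule's conditions; no change.

[nasaŋkompaʃ]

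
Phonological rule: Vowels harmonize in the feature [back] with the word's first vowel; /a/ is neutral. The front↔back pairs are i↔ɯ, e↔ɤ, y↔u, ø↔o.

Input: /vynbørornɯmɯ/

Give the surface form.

/o/ harmonizes with /y/ ([-back]) → [ø]
/ɯ/ harmonizes with /y/ ([-back]) → [i]
/ɯ/ harmonizes with /y/ ([-back]) → [i]

[vynbørørnimi]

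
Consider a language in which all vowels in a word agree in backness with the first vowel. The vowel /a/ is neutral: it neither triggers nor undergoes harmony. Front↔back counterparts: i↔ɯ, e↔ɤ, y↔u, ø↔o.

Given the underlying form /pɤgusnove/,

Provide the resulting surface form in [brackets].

[pɤgusnovɤ]

/e/ harmonizes with /ɤ/ ([+back]) → [ɤ]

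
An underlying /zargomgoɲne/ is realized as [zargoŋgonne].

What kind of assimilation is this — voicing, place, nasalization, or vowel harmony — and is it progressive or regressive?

place assimilation, regressive

/m/→[ŋ] /ɲ/→[n].
Each target copies a feature from the following segment, so the direction is regressive.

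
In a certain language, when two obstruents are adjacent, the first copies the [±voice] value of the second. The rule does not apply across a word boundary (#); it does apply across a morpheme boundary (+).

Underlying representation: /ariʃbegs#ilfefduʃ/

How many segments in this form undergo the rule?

3

/ʃ/ before /b/ (voiced) → [ʒ]
/g/ before /s/ (voiceless) → [k]
/f/ before /d/ (voiced) → [v]
3 segments change.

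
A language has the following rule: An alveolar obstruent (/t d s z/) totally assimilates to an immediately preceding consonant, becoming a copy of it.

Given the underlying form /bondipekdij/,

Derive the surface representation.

[bonnipekkij]

/d/ after /n/ → [n] (total assimilation)
/d/ after /k/ → [k] (total assimilation)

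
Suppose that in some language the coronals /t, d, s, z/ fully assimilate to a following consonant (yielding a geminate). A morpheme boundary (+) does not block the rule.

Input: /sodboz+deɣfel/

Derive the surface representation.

/d/ before /b/ → [b] (total assimilation)
/z/ before /d/ → [d] (total assimilation)

[sobbod+deɣfel]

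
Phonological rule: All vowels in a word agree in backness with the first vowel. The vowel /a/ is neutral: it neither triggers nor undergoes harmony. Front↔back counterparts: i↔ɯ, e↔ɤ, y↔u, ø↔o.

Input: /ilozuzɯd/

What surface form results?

[iløzyzid]

/o/ harmonizes with /i/ ([-back]) → [ø]
/u/ harmonizes with /i/ ([-back]) → [y]
/ɯ/ harmonizes with /i/ ([-back]) → [i]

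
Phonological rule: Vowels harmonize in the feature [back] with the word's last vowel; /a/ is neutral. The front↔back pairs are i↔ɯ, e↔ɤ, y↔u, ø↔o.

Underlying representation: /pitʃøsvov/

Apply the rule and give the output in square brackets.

/i/ harmonizes with /o/ ([+back]) → [ɯ]
/ø/ harmonizes with /o/ ([+back]) → [o]

[pɯtʃosvov]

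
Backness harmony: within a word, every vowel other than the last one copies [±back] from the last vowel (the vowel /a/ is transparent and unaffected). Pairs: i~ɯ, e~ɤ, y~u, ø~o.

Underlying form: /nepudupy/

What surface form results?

[nepydypy]

/u/ harmonizes with /y/ ([-back]) → [y]
/u/ harmonizes with /y/ ([-back]) → [y]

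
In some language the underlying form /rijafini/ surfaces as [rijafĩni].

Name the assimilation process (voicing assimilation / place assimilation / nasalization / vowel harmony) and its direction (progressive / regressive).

/i/→[ĩ].
Each target copies a feature from the following segment, so the direction is regressive.

nasalization, regressive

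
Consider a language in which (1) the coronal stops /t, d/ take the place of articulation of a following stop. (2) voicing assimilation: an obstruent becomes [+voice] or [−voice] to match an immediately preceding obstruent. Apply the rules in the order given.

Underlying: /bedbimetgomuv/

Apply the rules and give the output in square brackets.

[bebbimekkomuv]

Rule 1: /d/ before /b/ (labial) → [b]
Rule 1: /t/ before /g/ (velar) → [k]
After rule 1: bebbimekgomuv
Rule 2: /g/ after /k/ (voiceless) → [k]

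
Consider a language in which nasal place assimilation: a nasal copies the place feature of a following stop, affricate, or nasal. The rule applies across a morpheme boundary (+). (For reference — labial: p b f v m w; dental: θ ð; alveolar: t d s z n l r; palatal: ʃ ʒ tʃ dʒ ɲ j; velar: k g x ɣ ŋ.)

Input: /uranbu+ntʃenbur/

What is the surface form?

[urambu+ɲtʃembur]

/n/ before /b/ (labial) → [m]
/n/ before /tʃ/ (palatal) → [ɲ]
/n/ before /b/ (labial) → [m]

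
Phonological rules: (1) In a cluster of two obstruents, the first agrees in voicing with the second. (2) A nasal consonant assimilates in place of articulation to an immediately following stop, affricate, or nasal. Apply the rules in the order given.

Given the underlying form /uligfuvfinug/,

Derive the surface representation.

Rule 1: /g/ before /f/ (voiceless) → [k]
Rule 1: /v/ before /f/ (voiceless) → [f]
After rule 1: ulikfuffinug
Rule 2: no segment meets the rule's conditions; no change.

[ulikfuffinug]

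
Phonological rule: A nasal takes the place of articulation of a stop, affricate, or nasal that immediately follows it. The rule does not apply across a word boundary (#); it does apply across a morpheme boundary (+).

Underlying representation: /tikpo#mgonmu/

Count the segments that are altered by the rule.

2

/m/ before /g/ (velar) → [ŋ]
/n/ before /m/ (labial) → [m]
2 segments change.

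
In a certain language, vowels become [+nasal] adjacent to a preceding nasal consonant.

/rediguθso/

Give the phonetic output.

no segment meets the rule's conditions; no change.

[rediguθso]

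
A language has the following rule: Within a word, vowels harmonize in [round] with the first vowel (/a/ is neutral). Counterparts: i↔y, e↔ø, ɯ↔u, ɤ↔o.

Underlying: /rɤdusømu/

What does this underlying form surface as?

[rɤdɯsemɯ]

/u/ harmonizes with /ɤ/ ([-round]) → [ɯ]
/ø/ harmonizes with /ɤ/ ([-round]) → [e]
/u/ harmonizes with /ɤ/ ([-round]) → [ɯ]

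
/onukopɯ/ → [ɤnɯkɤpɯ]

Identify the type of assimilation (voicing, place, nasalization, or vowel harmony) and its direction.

/o/→[ɤ] /u/→[ɯ] /o/→[ɤ].
Vowels agree with the last vowel, so the harmony is regressive.

vowel harmony, regressive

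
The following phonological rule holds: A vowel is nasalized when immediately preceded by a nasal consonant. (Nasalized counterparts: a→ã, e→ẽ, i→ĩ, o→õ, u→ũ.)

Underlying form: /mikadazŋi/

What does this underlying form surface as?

[mĩkadazŋĩ]

/i/ after nasal /m/ → [ĩ]
/i/ after nasal /ŋ/ → [ĩ]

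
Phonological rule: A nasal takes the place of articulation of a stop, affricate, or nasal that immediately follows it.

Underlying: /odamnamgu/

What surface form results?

/m/ before /n/ (alveolar) → [n]
/m/ before /g/ (velar) → [ŋ]

[odannaŋgu]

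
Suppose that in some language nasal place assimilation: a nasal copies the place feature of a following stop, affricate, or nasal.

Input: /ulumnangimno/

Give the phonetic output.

[ulunnaŋginno]

/m/ before /n/ (alveolar) → [n]
/n/ before /g/ (velar) → [ŋ]
/m/ before /n/ (alveolar) → [n]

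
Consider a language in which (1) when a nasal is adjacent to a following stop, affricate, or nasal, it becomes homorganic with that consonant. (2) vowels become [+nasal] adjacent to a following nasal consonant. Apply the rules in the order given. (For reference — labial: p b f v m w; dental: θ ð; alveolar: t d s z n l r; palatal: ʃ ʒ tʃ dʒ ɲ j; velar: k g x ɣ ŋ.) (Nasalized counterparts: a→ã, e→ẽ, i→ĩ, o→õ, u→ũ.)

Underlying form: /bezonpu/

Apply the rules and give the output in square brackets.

[bezõmpu]

Rule 1: /n/ before /p/ (labial) → [m]
After rule 1: bezompu
Rule 2: /o/ before nasal /m/ → [õ]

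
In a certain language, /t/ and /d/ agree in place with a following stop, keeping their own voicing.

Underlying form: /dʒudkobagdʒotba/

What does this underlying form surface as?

[dʒugkobagdʒopba]

/d/ before /k/ (velar) → [g]
/t/ before /b/ (labial) → [p]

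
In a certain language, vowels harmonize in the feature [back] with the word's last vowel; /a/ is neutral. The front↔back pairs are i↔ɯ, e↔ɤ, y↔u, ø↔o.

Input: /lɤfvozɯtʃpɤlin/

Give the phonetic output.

[lefvøzitʃpelin]

/ɤ/ harmonizes with /i/ ([-back]) → [e]
/o/ harmonizes with /i/ ([-back]) → [ø]
/ɯ/ harmonizes with /i/ ([-back]) → [i]
/ɤ/ harmonizes with /i/ ([-back]) → [e]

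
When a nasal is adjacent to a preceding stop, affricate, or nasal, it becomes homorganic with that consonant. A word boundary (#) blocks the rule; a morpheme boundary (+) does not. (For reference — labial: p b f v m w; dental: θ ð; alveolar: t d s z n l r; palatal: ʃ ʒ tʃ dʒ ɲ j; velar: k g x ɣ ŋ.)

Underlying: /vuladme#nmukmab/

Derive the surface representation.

/m/ after /d/ (alveolar) → [n]
/m/ after /n/ (alveolar) → [n]
/m/ after /k/ (velar) → [ŋ]

[vuladne#nnukŋab]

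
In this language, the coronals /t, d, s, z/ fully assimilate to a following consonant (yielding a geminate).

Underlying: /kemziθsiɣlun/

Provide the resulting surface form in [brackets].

[kemziθsiɣlun]

no segment meets the rule's conditions; no change.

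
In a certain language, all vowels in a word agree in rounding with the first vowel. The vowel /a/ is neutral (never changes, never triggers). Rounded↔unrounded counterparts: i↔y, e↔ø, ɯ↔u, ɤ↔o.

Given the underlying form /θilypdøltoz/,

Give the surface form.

/y/ harmonizes with /i/ ([-round]) → [i]
/ø/ harmonizes with /i/ ([-round]) → [e]
/o/ harmonizes with /i/ ([-round]) → [ɤ]

[θilipdeltɤz]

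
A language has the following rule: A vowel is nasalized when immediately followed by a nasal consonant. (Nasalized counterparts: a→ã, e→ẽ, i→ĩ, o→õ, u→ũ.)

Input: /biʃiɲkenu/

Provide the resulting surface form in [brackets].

[biʃĩɲkẽnu]

/i/ before nasal /ɲ/ → [ĩ]
/e/ before nasal /n/ → [ẽ]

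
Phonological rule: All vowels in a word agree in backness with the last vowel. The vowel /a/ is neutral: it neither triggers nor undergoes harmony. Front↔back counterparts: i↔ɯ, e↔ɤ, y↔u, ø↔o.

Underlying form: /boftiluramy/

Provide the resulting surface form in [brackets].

[bøftilyramy]

/o/ harmonizes with /y/ ([-back]) → [ø]
/u/ harmonizes with /y/ ([-back]) → [y]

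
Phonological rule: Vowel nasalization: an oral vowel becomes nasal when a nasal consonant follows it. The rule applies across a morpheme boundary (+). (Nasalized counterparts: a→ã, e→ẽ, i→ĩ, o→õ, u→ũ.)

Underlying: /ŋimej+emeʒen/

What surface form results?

/i/ before nasal /m/ → [ĩ]
/e/ before nasal /m/ → [ẽ]
/e/ before nasal /n/ → [ẽ]

[ŋĩmej+ẽmeʒẽn]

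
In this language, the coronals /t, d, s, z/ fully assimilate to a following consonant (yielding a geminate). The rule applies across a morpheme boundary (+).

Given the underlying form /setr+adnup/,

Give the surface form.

[serr+annup]

/t/ before /r/ → [r] (total assimilation)
/d/ before /n/ → [n] (total assimilation)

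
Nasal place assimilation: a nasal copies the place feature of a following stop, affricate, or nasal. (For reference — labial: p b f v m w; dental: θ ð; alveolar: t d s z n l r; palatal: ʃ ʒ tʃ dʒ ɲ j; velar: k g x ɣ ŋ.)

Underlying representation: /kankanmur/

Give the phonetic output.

[kaŋkammur]

/n/ before /k/ (velar) → [ŋ]
/n/ before /m/ (labial) → [m]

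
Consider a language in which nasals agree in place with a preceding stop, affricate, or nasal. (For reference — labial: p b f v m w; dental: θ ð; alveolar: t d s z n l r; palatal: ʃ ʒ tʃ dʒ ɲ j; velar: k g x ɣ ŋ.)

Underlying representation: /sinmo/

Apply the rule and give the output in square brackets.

/m/ after /n/ (alveolar) → [n]

[sinno]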